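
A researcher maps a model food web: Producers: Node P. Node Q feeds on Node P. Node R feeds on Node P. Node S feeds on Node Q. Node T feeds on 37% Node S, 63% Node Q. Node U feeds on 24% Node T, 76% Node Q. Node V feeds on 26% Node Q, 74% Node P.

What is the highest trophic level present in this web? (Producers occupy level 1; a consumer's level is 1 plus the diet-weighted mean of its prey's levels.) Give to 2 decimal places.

Node Q: 1 + 1 = 2
Node R: 1 + 1 = 2
Node S: 1 + 2 = 3
Node T: 1 + (0.37×3 + 0.63×2) = 3.37
Node U: 1 + (0.24×3.37 + 0.76×2) = 3.3288
Node V: 1 + (0.26×2 + 0.74×1) = 2.26

3.37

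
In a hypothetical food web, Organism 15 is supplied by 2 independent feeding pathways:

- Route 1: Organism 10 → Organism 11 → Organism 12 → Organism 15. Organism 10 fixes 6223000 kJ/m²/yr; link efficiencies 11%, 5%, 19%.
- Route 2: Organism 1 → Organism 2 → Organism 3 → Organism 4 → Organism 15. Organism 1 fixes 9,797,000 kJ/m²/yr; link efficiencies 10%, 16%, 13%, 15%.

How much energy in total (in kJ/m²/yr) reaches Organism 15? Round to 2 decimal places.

9559.70 kJ/m²/yr

Route 1: 6223000 × 0.11 × 0.05 × 0.19 = 6503.035 kJ/m²/yr
Route 2: 9797000 × 0.1 × 0.16 × 0.13 × 0.15 = 3056.664 kJ/m²/yr
Total at Organism 15: 6503.035 + 3056.664 = 9559.699 kJ/m²/yr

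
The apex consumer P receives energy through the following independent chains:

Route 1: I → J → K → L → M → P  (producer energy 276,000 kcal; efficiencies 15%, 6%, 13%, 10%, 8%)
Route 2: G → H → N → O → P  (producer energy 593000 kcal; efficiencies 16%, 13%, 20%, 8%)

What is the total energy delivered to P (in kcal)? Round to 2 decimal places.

Route 1: 276000 × 0.15 × 0.06 × 0.13 × 0.1 × 0.08 = 2.58336 kcal
Route 2: 593000 × 0.16 × 0.13 × 0.2 × 0.08 = 197.3504 kcal
Total at P: 2.58336 + 197.3504 = 199.93376 kcal

199.93 kcal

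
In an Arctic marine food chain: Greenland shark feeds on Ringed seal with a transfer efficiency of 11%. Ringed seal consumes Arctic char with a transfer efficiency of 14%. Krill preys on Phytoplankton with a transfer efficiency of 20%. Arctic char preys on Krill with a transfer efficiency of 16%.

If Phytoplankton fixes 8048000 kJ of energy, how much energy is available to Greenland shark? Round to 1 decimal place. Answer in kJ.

Krill: 8048000 × 0.2 = 1609600 kJ
Arctic char: 1609600 × 0.16 = 257536 kJ
Ringed seal: 257536 × 0.14 = 36055.04 kJ
Greenland shark: 36055.04 × 0.11 = 3966.0544 kJ

3966.1 kJ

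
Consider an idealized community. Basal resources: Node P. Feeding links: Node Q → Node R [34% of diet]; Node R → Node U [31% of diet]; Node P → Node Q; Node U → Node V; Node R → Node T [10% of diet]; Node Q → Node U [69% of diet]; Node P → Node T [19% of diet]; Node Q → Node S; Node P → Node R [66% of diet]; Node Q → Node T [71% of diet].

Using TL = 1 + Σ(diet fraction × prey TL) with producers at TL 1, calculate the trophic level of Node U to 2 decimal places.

Node Q: 1 + 1 = 2
Node R: 1 + (0.66×1 + 0.34×2) = 2.34
Node S: 1 + 2 = 3
Node T: 1 + (0.19×1 + 0.1×2.34 + 0.71×2) = 2.844
Node U: 1 + (0.69×2 + 0.31×2.34) = 3.1054
Node V: 1 + 3.1054 = 4.1054

3.11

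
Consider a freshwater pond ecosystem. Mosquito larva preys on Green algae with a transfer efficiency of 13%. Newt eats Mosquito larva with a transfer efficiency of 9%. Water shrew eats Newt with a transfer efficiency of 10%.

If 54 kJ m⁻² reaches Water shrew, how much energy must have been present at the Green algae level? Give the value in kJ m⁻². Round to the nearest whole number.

46154 kJ m⁻²

Cumulative transfer efficiency: 0.13 × 0.09 × 0.1 = 0.00117
Green algae energy = 54 / 0.00117 = 46154 kJ m⁻²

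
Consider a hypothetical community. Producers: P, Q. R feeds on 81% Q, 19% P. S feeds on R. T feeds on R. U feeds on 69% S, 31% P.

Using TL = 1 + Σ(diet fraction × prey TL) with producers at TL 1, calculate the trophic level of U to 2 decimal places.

R: 1 + (0.81×1 + 0.19×1) = 2
S: 1 + 2 = 3
T: 1 + 2 = 3
U: 1 + (0.69×3 + 0.31×1) = 3.38

3.38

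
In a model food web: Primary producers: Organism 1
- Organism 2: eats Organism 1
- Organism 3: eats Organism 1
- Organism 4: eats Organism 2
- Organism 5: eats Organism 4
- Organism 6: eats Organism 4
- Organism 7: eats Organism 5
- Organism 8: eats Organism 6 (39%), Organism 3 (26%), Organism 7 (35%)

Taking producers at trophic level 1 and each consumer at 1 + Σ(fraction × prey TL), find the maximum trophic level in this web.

Organism 2: 1 + 1 = 2
Organism 3: 1 + 1 = 2
Organism 4: 1 + 2 = 3
Organism 5: 1 + 3 = 4
Organism 6: 1 + 3 = 4
Organism 7: 1 + 4 = 5
Organism 8: 1 + (0.39×4 + 0.26×2 + 0.35×5) = 4.83

5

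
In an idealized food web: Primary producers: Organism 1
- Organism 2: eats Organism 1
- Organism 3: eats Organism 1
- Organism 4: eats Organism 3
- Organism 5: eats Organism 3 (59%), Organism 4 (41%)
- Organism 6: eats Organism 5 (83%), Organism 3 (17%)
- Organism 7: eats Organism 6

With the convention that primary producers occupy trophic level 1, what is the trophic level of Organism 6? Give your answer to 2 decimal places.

Organism 2: 1 + 1 = 2
Organism 3: 1 + 1 = 2
Organism 4: 1 + 2 = 3
Organism 5: 1 + (0.59×2 + 0.41×3) = 3.41
Organism 6: 1 + (0.83×3.41 + 0.17×2) = 4.1703
Organism 7: 1 + 4.1703 = 5.1703

4.17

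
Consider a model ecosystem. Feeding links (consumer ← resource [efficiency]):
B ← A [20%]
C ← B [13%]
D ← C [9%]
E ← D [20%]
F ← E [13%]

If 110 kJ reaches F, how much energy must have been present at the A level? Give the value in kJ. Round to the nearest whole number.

1808021 kJ

Cumulative transfer efficiency: 0.2 × 0.13 × 0.09 × 0.2 × 0.13 = 0.00006084
A energy = 110 / 0.00006084 = 1808021 kJ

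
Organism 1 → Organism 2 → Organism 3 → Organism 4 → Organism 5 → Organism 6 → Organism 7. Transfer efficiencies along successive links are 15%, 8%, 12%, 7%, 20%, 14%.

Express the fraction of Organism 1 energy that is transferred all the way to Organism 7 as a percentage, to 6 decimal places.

Product of link efficiencies: 0.15 × 0.08 × 0.12 × 0.07 × 0.2 × 0.14 = 0.0000028224
As a percentage: 0.0000028224 × 100 = 0.000282%

0.000282%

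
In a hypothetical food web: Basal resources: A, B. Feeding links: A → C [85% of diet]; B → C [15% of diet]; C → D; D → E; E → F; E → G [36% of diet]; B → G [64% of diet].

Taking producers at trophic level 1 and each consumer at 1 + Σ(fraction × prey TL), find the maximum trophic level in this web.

C: 1 + (0.85×1 + 0.15×1) = 2
D: 1 + 2 = 3
E: 1 + 3 = 4
F: 1 + 4 = 5
G: 1 + (0.36×4 + 0.64×1) = 3.08

5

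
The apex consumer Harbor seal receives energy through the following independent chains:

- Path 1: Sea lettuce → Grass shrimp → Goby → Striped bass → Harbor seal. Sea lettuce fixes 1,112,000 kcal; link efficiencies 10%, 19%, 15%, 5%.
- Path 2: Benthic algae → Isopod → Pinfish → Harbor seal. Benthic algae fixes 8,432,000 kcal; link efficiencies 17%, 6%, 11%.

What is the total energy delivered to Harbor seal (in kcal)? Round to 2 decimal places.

Path 1: 1112000 × 0.1 × 0.19 × 0.15 × 0.05 = 158.46 kcal
Path 2: 8432000 × 0.17 × 0.06 × 0.11 = 9460.704 kcal
Total at Harbor seal: 158.46 + 9460.704 = 9619.164 kcal

9619.16 kcal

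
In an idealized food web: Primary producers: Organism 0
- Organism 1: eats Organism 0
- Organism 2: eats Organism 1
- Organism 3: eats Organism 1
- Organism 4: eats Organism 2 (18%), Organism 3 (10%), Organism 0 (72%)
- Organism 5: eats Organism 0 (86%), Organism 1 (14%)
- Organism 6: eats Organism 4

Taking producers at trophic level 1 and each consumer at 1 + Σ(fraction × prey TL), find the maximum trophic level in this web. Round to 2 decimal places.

Organism 1: 1 + 1 = 2
Organism 2: 1 + 2 = 3
Organism 3: 1 + 2 = 3
Organism 4: 1 + (0.18×3 + 0.1×3 + 0.72×1) = 2.56
Organism 5: 1 + (0.86×1 + 0.14×2) = 2.14
Organism 6: 1 + 2.56 = 3.56

3.56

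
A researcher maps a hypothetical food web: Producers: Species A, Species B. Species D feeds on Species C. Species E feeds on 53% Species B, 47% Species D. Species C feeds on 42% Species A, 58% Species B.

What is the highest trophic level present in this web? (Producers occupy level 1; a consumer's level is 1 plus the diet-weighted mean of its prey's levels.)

Species C: 1 + (0.42×1 + 0.58×1) = 2
Species D: 1 + 2 = 3
Species E: 1 + (0.53×1 + 0.47×3) = 2.94

3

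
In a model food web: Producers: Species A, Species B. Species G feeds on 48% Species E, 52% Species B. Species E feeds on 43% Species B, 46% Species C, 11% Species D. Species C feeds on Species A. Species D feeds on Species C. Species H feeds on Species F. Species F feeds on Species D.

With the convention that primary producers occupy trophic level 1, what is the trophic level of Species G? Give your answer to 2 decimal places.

2.81

Species C: 1 + 1 = 2
Species D: 1 + 2 = 3
Species E: 1 + (0.43×1 + 0.46×2 + 0.11×3) = 2.68
Species F: 1 + 3 = 4
Species G: 1 + (0.48×2.68 + 0.52×1) = 2.8064
Species H: 1 + 4 = 5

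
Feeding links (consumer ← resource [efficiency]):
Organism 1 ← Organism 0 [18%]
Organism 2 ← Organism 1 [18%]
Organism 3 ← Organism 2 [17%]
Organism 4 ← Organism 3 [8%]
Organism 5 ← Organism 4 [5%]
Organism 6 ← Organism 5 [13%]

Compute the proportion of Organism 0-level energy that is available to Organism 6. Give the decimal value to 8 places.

Product of link efficiencies: 0.18 × 0.18 × 0.17 × 0.08 × 0.05 × 0.13 = 0.00000286416

0.00000286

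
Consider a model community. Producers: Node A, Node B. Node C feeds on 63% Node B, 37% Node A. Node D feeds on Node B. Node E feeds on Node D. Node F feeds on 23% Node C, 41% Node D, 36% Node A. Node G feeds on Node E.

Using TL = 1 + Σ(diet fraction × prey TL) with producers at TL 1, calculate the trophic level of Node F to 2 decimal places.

2.64

Node C: 1 + (0.63×1 + 0.37×1) = 2
Node D: 1 + 1 = 2
Node E: 1 + 2 = 3
Node F: 1 + (0.23×2 + 0.41×2 + 0.36×1) = 2.64
Node G: 1 + 3 = 4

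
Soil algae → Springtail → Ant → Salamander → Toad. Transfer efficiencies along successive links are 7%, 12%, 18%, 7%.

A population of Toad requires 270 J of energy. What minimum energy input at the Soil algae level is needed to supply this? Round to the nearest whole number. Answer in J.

Cumulative transfer efficiency: 0.07 × 0.12 × 0.18 × 0.07 = 0.00010584
Soil algae energy = 270 / 0.00010584 = 2551020 J

2551020 J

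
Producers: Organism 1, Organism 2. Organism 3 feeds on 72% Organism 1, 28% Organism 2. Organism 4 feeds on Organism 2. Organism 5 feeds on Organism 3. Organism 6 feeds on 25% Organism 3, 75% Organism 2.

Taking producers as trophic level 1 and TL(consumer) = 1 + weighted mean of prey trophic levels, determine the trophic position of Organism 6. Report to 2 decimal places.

2.25

Organism 3: 1 + (0.72×1 + 0.28×1) = 2
Organism 4: 1 + 1 = 2
Organism 5: 1 + 2 = 3
Organism 6: 1 + (0.25×2 + 0.75×1) = 2.25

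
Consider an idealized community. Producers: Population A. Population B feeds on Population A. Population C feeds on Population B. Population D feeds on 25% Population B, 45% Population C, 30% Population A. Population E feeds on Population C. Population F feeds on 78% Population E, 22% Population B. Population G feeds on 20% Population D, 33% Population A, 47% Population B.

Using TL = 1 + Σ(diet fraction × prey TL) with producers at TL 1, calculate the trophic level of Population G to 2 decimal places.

2.90

Population B: 1 + 1 = 2
Population C: 1 + 2 = 3
Population D: 1 + (0.25×2 + 0.45×3 + 0.3×1) = 3.15
Population E: 1 + 3 = 4
Population F: 1 + (0.78×4 + 0.22×2) = 4.56
Population G: 1 + (0.2×3.15 + 0.33×1 + 0.47×2) = 2.9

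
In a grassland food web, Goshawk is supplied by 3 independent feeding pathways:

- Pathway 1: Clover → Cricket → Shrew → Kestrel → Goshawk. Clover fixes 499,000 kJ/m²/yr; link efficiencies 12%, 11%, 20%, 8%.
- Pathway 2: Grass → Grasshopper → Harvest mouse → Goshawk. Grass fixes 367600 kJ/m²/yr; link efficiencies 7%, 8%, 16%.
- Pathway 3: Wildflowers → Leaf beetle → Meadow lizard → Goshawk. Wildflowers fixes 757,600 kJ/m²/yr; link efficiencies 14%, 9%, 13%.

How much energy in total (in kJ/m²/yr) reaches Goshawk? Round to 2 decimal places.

Pathway 1: 499000 × 0.12 × 0.11 × 0.2 × 0.08 = 105.3888 kJ/m²/yr
Pathway 2: 367600 × 0.07 × 0.08 × 0.16 = 329.3696 kJ/m²/yr
Pathway 3: 757600 × 0.14 × 0.09 × 0.13 = 1240.9488 kJ/m²/yr
Total at Goshawk: 105.3888 + 329.3696 + 1240.9488 = 1675.7072 kJ/m²/yr

1675.71 kJ/m²/yr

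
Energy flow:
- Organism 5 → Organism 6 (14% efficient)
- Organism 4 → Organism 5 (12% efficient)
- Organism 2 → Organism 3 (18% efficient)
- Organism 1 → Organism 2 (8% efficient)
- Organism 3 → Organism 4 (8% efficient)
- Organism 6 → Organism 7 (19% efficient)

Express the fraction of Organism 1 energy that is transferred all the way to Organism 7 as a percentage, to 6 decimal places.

Product of link efficiencies: 0.08 × 0.18 × 0.08 × 0.12 × 0.14 × 0.19 = 0.000003677184
As a percentage: 0.000003677184 × 100 = 0.000368%

0.000368%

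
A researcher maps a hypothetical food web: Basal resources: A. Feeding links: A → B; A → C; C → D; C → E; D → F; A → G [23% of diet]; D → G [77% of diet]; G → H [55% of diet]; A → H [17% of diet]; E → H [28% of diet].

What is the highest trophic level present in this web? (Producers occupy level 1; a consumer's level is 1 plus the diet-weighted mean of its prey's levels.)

B: 1 + 1 = 2
C: 1 + 1 = 2
D: 1 + 2 = 3
E: 1 + 2 = 3
F: 1 + 3 = 4
G: 1 + (0.23×1 + 0.77×3) = 3.54
H: 1 + (0.55×3.54 + 0.17×1 + 0.28×3) = 3.957

4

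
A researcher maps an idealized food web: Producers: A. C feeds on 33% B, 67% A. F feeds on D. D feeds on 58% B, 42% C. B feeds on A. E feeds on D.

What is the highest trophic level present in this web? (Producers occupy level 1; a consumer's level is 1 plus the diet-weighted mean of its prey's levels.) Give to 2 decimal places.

B: 1 + 1 = 2
C: 1 + (0.33×2 + 0.67×1) = 2.33
D: 1 + (0.58×2 + 0.42×2.33) = 3.1386
E: 1 + 3.1386 = 4.1386
F: 1 + 3.1386 = 4.1386

4.14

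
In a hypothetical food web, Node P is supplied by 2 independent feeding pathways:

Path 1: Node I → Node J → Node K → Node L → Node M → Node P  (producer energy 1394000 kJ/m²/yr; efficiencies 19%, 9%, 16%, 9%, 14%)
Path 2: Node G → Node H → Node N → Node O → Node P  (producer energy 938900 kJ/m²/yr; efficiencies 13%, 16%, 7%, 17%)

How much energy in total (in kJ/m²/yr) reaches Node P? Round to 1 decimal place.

280.5 kJ/m²/yr

Path 1: 1394000 × 0.19 × 0.09 × 0.16 × 0.09 × 0.14 = 48.0561984 kJ/m²/yr
Path 2: 938900 × 0.13 × 0.16 × 0.07 × 0.17 = 232.396528 kJ/m²/yr
Total at Node P: 48.0561984 + 232.396528 = 280.4527264 kJ/m²/yr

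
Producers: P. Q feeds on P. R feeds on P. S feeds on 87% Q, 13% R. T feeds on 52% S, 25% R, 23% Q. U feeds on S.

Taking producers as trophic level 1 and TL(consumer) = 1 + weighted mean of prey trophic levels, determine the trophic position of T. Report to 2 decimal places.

Q: 1 + 1 = 2
R: 1 + 1 = 2
S: 1 + (0.87×2 + 0.13×2) = 3
T: 1 + (0.52×3 + 0.25×2 + 0.23×2) = 3.52
U: 1 + 3 = 4

3.52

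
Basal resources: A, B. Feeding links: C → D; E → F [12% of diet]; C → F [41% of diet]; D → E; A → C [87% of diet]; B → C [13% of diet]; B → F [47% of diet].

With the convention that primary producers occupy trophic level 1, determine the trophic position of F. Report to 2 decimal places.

C: 1 + (0.13×1 + 0.87×1) = 2
D: 1 + 2 = 3
E: 1 + 3 = 4
F: 1 + (0.12×4 + 0.41×2 + 0.47×1) = 2.77

2.77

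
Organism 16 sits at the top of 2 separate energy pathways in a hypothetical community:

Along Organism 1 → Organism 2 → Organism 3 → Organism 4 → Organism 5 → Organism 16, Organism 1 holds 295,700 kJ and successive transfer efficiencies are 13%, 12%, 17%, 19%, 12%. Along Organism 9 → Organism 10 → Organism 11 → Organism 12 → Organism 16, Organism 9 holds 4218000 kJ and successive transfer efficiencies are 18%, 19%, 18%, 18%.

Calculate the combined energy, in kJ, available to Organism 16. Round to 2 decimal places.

4691.76 kJ

Via Organism 1: 295700 × 0.13 × 0.12 × 0.17 × 0.19 × 0.12 = 17.87967792 kJ
Via Organism 9: 4218000 × 0.18 × 0.19 × 0.18 × 0.18 = 4673.88144 kJ
Total at Organism 16: 17.87967792 + 4673.88144 = 4691.76111792 kJ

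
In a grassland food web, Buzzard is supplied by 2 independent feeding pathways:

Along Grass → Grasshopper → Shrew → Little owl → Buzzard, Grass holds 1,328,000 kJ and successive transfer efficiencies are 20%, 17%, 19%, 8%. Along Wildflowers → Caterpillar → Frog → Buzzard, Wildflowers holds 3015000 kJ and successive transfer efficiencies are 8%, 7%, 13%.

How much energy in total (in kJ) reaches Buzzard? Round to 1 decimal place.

Via Grass: 1328000 × 0.2 × 0.17 × 0.19 × 0.08 = 686.3104 kJ
Via Wildflowers: 3015000 × 0.08 × 0.07 × 0.13 = 2194.92 kJ
Total at Buzzard: 686.3104 + 2194.92 = 2881.2304 kJ

2881.2 kJ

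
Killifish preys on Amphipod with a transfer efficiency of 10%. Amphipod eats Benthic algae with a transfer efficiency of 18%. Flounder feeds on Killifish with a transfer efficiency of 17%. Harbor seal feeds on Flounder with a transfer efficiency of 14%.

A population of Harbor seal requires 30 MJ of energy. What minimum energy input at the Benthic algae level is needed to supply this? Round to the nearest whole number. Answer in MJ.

70028 MJ

Cumulative transfer efficiency: 0.18 × 0.1 × 0.17 × 0.14 = 0.0004284
Benthic algae energy = 30 / 0.0004284 = 70028 MJ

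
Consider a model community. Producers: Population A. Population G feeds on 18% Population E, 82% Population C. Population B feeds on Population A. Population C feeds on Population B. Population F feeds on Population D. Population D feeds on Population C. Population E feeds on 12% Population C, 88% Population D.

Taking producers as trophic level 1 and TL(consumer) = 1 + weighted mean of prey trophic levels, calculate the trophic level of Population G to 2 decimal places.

4.34

Population B: 1 + 1 = 2
Population C: 1 + 2 = 3
Population D: 1 + 3 = 4
Population E: 1 + (0.12×3 + 0.88×4) = 4.88
Population F: 1 + 4 = 5
Population G: 1 + (0.18×4.88 + 0.82×3) = 4.3384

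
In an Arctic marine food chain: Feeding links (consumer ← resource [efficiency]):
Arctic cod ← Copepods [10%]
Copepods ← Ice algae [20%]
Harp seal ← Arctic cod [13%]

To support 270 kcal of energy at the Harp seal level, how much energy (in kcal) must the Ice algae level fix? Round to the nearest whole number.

Cumulative transfer efficiency: 0.2 × 0.1 × 0.13 = 0.0026
Ice algae energy = 270 / 0.0026 = 103846 kcal

103846 kcal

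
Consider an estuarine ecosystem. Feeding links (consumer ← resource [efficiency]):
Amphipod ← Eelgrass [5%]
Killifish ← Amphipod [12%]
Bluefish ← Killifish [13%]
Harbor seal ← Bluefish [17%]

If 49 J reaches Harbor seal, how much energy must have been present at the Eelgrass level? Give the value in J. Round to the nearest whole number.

369532 J

Cumulative transfer efficiency: 0.05 × 0.12 × 0.13 × 0.17 = 0.0001326
Eelgrass energy = 49 / 0.0001326 = 369532 J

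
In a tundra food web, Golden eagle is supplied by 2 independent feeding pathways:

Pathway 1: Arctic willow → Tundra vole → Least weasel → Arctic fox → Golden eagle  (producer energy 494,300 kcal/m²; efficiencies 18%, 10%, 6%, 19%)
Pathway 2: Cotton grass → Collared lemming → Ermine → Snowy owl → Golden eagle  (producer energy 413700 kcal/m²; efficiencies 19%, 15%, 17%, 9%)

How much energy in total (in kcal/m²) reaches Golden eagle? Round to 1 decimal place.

Pathway 1: 494300 × 0.18 × 0.1 × 0.06 × 0.19 = 101.43036 kcal/m²
Pathway 2: 413700 × 0.19 × 0.15 × 0.17 × 0.09 = 180.393885 kcal/m²
Total at Golden eagle: 101.43036 + 180.393885 = 281.824245 kcal/m²

281.8 kcal/m²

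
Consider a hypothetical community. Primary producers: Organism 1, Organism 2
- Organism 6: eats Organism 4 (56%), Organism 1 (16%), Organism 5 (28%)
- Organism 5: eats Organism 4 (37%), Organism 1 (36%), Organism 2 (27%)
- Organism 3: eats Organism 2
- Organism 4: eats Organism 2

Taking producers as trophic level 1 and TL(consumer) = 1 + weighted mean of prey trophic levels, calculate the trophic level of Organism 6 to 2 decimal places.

2.94

Organism 3: 1 + 1 = 2
Organism 4: 1 + 1 = 2
Organism 5: 1 + (0.37×2 + 0.36×1 + 0.27×1) = 2.37
Organism 6: 1 + (0.56×2 + 0.16×1 + 0.28×2.37) = 2.9436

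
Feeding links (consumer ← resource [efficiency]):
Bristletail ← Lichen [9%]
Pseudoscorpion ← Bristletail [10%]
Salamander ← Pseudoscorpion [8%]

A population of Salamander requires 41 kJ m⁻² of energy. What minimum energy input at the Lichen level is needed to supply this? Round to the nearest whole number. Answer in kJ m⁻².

56944 kJ m⁻²

Cumulative transfer efficiency: 0.09 × 0.1 × 0.08 = 0.00072
Lichen energy = 41 / 0.00072 = 56944 kJ m⁻²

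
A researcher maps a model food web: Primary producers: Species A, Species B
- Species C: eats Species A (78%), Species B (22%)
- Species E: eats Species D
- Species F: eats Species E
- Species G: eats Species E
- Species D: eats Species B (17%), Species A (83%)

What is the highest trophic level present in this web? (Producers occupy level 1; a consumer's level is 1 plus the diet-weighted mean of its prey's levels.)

4

Species C: 1 + (0.78×1 + 0.22×1) = 2
Species D: 1 + (0.17×1 + 0.83×1) = 2
Species E: 1 + 2 = 3
Species F: 1 + 3 = 4
Species G: 1 + 3 = 4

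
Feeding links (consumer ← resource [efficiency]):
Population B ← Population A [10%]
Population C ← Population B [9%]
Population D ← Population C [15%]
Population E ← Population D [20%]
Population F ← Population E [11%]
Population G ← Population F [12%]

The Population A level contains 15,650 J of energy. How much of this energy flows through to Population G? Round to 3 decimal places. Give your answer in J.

Population B: 15650 × 0.1 = 1565 J
Population C: 1565 × 0.09 = 140.85 J
Population D: 140.85 × 0.15 = 21.1275 J
Population E: 21.1275 × 0.2 = 4.2255 J
Population F: 4.2255 × 0.11 = 0.464805 J
Population G: 0.464805 × 0.12 = 0.0557766 J

0.056 J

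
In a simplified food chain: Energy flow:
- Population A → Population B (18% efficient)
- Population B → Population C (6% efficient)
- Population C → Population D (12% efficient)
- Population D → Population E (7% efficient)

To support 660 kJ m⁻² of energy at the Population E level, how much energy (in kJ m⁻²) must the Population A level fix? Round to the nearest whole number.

Cumulative transfer efficiency: 0.18 × 0.06 × 0.12 × 0.07 = 0.00009072
Population A energy = 660 / 0.00009072 = 7275132 kJ m⁻²

7275132 kJ m⁻²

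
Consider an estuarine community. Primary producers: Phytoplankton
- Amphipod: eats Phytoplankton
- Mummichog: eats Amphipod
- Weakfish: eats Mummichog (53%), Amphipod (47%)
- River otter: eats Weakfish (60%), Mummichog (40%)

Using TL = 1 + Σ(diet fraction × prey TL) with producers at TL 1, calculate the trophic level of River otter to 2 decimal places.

4.32

Amphipod: 1 + 1 = 2
Mummichog: 1 + 2 = 3
Weakfish: 1 + (0.53×3 + 0.47×2) = 3.53
River otter: 1 + (0.6×3.53 + 0.4×3) = 4.318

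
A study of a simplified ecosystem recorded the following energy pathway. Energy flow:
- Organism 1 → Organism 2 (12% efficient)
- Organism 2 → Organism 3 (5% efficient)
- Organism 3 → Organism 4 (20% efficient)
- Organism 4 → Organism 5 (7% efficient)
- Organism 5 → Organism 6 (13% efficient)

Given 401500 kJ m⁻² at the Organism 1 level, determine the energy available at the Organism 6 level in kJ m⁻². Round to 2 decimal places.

4.38 kJ m⁻²

Organism 2: 401500 × 0.12 = 48180 kJ m⁻²
Organism 3: 48180 × 0.05 = 2409 kJ m⁻²
Organism 4: 2409 × 0.2 = 481.8 kJ m⁻²
Organism 5: 481.8 × 0.07 = 33.726 kJ m⁻²
Organism 6: 33.726 × 0.13 = 4.38438 kJ m⁻²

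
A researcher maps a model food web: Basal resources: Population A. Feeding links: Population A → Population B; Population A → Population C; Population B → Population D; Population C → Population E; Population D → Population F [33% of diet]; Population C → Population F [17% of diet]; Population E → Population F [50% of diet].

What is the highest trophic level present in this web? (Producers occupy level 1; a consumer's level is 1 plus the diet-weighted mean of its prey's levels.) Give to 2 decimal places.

Population B: 1 + 1 = 2
Population C: 1 + 1 = 2
Population D: 1 + 2 = 3
Population E: 1 + 2 = 3
Population F: 1 + (0.33×3 + 0.17×2 + 0.5×3) = 3.83

3.83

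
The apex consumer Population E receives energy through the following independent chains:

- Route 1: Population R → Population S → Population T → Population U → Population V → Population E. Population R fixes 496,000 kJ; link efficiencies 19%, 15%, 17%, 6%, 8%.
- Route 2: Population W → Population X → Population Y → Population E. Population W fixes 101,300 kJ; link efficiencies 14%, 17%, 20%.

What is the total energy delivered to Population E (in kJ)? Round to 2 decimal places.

493.72 kJ

Route 1: 496000 × 0.19 × 0.15 × 0.17 × 0.06 × 0.08 = 11.534976 kJ
Route 2: 101300 × 0.14 × 0.17 × 0.2 = 482.188 kJ
Total at Population E: 11.534976 + 482.188 = 493.722976 kJ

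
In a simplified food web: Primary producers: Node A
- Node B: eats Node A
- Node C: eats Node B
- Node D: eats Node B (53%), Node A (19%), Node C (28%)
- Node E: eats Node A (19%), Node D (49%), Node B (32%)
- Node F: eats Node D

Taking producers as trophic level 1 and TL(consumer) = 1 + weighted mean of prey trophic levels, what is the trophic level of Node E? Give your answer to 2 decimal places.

Node B: 1 + 1 = 2
Node C: 1 + 2 = 3
Node D: 1 + (0.53×2 + 0.19×1 + 0.28×3) = 3.09
Node E: 1 + (0.19×1 + 0.49×3.09 + 0.32×2) = 3.3441
Node F: 1 + 3.09 = 4.09

3.34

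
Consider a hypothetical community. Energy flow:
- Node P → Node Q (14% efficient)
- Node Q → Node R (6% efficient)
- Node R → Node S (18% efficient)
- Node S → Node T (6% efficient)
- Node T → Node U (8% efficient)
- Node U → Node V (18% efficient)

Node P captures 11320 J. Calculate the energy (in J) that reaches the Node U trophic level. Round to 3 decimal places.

Node Q: 11320 × 0.14 = 1584.8 J
Node R: 1584.8 × 0.06 = 95.088 J
Node S: 95.088 × 0.18 = 17.11584 J
Node T: 17.11584 × 0.06 = 1.0269504 J
Node U: 1.0269504 × 0.08 = 0.082156032 J

0.082 J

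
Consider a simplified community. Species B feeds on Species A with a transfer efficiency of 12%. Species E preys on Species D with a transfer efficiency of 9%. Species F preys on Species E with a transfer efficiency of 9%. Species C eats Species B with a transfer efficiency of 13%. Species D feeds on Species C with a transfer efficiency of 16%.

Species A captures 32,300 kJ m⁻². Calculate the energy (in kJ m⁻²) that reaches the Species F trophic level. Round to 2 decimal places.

0.65 kJ m⁻²

Species B: 32300 × 0.12 = 3876 kJ m⁻²
Species C: 3876 × 0.13 = 503.88 kJ m⁻²
Species D: 503.88 × 0.16 = 80.6208 kJ m⁻²
Species E: 80.6208 × 0.09 = 7.255872 kJ m⁻²
Species F: 7.255872 × 0.09 = 0.65302848 kJ m⁻²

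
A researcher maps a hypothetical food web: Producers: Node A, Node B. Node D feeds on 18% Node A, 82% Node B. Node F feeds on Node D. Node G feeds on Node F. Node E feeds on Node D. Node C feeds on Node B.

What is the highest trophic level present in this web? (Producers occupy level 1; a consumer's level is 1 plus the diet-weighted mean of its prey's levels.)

4

Node C: 1 + 1 = 2
Node D: 1 + (0.18×1 + 0.82×1) = 2
Node E: 1 + 2 = 3
Node F: 1 + 2 = 3
Node G: 1 + 3 = 4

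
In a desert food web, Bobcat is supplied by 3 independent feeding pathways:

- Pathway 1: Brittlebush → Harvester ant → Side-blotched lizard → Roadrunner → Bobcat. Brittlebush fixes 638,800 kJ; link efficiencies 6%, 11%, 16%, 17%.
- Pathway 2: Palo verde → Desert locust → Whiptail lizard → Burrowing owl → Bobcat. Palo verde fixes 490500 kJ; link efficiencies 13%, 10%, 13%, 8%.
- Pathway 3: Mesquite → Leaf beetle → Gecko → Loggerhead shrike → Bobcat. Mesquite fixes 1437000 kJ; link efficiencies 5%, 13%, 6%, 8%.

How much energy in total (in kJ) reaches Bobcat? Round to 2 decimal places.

225.83 kJ

Pathway 1: 638800 × 0.06 × 0.11 × 0.16 × 0.17 = 114.677376 kJ
Pathway 2: 490500 × 0.13 × 0.1 × 0.13 × 0.08 = 66.3156 kJ
Pathway 3: 1437000 × 0.05 × 0.13 × 0.06 × 0.08 = 44.8344 kJ
Total at Bobcat: 114.677376 + 66.3156 + 44.8344 = 225.827376 kJ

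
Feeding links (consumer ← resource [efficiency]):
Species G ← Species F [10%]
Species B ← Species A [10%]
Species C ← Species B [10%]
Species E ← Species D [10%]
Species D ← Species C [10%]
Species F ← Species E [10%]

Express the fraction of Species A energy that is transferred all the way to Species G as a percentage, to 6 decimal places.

Product of link efficiencies: 0.1 × 0.1 × 0.1 × 0.1 × 0.1 × 0.1 = 0.000001
As a percentage: 0.000001 × 100 = 0.000100%

0.000100%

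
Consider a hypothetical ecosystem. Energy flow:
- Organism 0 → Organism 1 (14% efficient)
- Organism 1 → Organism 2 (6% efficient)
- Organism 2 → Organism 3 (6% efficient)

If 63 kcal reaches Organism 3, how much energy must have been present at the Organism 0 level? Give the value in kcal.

Cumulative transfer efficiency: 0.14 × 0.06 × 0.06 = 0.000504
Organism 0 energy = 63 / 0.000504 = 125000 kcal

125000 kcal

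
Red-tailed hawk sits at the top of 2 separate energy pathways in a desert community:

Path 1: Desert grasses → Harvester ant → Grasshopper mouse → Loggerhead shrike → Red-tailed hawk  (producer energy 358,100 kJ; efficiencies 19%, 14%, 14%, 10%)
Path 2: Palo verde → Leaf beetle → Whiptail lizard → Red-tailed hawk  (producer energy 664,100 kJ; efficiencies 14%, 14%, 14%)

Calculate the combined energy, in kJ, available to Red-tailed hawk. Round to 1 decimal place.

Path 1: 358100 × 0.19 × 0.14 × 0.14 × 0.1 = 133.35644 kJ
Path 2: 664100 × 0.14 × 0.14 × 0.14 = 1822.2904 kJ
Total at Red-tailed hawk: 133.35644 + 1822.2904 = 1955.64684 kJ

1955.6 kJ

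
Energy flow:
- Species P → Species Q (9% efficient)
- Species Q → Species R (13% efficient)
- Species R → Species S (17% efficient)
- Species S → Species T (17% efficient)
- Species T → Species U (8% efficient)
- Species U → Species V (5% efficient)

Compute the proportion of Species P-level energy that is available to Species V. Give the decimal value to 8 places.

Product of link efficiencies: 0.09 × 0.13 × 0.17 × 0.17 × 0.08 × 0.05 = 0.00000135252

0.00000135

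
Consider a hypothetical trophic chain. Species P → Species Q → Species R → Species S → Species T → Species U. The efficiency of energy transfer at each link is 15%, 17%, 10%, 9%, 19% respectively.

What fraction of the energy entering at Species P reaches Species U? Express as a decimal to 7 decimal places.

0.0000436

Product of link efficiencies: 0.15 × 0.17 × 0.1 × 0.09 × 0.19 = 0.000043605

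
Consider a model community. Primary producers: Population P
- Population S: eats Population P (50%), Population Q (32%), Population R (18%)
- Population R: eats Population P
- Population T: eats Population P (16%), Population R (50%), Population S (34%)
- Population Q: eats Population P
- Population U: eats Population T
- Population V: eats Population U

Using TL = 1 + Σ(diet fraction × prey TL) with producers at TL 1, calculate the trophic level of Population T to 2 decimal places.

Population Q: 1 + 1 = 2
Population R: 1 + 1 = 2
Population S: 1 + (0.5×1 + 0.32×2 + 0.18×2) = 2.5
Population T: 1 + (0.16×1 + 0.5×2 + 0.34×2.5) = 3.01
Population U: 1 + 3.01 = 4.01
Population V: 1 + 4.01 = 5.01

3.01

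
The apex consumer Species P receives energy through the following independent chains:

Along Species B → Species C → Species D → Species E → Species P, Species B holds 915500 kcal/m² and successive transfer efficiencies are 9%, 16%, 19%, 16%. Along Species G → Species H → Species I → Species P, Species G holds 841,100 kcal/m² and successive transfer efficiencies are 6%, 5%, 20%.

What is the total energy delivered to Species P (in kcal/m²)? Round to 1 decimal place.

Via Species B: 915500 × 0.09 × 0.16 × 0.19 × 0.16 = 400.76928 kcal/m²
Via Species G: 841100 × 0.06 × 0.05 × 0.2 = 504.66 kcal/m²
Total at Species P: 400.76928 + 504.66 = 905.42928 kcal/m²

905.4 kcal/m²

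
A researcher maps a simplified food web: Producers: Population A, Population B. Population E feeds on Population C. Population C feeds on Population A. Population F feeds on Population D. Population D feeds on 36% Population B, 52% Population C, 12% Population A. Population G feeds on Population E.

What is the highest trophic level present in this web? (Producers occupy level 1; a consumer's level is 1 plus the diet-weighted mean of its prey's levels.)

4

Population C: 1 + 1 = 2
Population D: 1 + (0.36×1 + 0.52×2 + 0.12×1) = 2.52
Population E: 1 + 2 = 3
Population F: 1 + 2.52 = 3.52
Population G: 1 + 3 = 4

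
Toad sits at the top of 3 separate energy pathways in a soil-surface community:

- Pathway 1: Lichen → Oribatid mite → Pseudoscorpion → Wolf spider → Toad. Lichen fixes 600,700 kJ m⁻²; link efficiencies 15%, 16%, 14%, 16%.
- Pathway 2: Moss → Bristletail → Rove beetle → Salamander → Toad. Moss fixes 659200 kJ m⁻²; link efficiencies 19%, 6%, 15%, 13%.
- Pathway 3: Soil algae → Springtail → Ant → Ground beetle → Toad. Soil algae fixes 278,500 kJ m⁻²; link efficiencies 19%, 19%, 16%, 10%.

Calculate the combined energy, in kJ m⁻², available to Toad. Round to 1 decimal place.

Pathway 1: 600700 × 0.15 × 0.16 × 0.14 × 0.16 = 322.93632 kJ m⁻²
Pathway 2: 659200 × 0.19 × 0.06 × 0.15 × 0.13 = 146.54016 kJ m⁻²
Pathway 3: 278500 × 0.19 × 0.19 × 0.16 × 0.1 = 160.8616 kJ m⁻²
Total at Toad: 322.93632 + 146.54016 + 160.8616 = 630.33808 kJ m⁻²

630.3 kJ m⁻²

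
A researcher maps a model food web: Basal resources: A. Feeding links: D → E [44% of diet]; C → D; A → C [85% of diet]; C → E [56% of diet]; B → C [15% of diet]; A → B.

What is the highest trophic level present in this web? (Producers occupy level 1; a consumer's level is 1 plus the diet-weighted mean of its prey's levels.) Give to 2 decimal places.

B: 1 + 1 = 2
C: 1 + (0.85×1 + 0.15×2) = 2.15
D: 1 + 2.15 = 3.15
E: 1 + (0.44×3.15 + 0.56×2.15) = 3.59

3.59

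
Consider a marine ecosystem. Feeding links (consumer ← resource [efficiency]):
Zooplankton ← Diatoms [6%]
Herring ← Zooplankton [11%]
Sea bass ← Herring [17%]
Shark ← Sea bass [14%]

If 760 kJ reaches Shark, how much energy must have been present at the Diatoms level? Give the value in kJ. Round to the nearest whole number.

4838299 kJ

Cumulative transfer efficiency: 0.06 × 0.11 × 0.17 × 0.14 = 0.00015708
Diatoms energy = 760 / 0.00015708 = 4838299 kJ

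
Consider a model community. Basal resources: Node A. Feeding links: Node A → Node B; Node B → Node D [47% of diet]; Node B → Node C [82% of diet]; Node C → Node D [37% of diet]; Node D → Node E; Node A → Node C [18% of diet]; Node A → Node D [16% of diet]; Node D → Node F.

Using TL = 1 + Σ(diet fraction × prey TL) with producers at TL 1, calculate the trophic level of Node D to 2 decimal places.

Node B: 1 + 1 = 2
Node C: 1 + (0.82×2 + 0.18×1) = 2.82
Node D: 1 + (0.16×1 + 0.47×2 + 0.37×2.82) = 3.1434
Node E: 1 + 3.1434 = 4.1434
Node F: 1 + 3.1434 = 4.1434

3.14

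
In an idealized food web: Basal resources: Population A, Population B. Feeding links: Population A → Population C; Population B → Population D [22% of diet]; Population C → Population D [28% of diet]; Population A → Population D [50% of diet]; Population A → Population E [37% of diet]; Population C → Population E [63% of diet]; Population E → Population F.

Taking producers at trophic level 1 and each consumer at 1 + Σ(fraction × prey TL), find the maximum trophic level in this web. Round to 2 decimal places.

Population C: 1 + 1 = 2
Population D: 1 + (0.22×1 + 0.28×2 + 0.5×1) = 2.28
Population E: 1 + (0.37×1 + 0.63×2) = 2.63
Population F: 1 + 2.63 = 3.63

3.63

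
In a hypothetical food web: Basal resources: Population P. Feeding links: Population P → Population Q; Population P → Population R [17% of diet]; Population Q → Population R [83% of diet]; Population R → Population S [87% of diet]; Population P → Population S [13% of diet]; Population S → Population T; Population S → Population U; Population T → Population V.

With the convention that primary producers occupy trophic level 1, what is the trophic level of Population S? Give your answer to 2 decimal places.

Population Q: 1 + 1 = 2
Population R: 1 + (0.17×1 + 0.83×2) = 2.83
Population S: 1 + (0.87×2.83 + 0.13×1) = 3.5921
Population T: 1 + 3.5921 = 4.5921
Population U: 1 + 3.5921 = 4.5921
Population V: 1 + 4.5921 = 5.5921

3.59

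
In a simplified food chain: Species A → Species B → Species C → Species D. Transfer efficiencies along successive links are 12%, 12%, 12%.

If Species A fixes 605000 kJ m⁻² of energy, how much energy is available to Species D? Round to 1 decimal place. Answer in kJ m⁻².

1045.4 kJ m⁻²

Species B: 605000 × 0.12 = 72600 kJ m⁻²
Species C: 72600 × 0.12 = 8712 kJ m⁻²
Species D: 8712 × 0.12 = 1045.44 kJ m⁻²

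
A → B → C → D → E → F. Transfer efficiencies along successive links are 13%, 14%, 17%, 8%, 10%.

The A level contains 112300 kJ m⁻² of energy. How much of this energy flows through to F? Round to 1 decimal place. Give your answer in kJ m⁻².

B: 112300 × 0.13 = 14599 kJ m⁻²
C: 14599 × 0.14 = 2043.86 kJ m⁻²
D: 2043.86 × 0.17 = 347.4562 kJ m⁻²
E: 347.4562 × 0.08 = 27.796496 kJ m⁻²
F: 27.796496 × 0.1 = 2.7796496 kJ m⁻²

2.8 kJ m⁻²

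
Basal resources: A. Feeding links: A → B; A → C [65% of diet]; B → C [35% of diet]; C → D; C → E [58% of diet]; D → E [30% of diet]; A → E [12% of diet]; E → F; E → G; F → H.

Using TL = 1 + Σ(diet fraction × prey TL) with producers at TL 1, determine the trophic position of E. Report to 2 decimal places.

B: 1 + 1 = 2
C: 1 + (0.65×1 + 0.35×2) = 2.35
D: 1 + 2.35 = 3.35
E: 1 + (0.58×2.35 + 0.3×3.35 + 0.12×1) = 3.488
F: 1 + 3.488 = 4.488
G: 1 + 3.488 = 4.488
H: 1 + 4.488 = 5.488

3.49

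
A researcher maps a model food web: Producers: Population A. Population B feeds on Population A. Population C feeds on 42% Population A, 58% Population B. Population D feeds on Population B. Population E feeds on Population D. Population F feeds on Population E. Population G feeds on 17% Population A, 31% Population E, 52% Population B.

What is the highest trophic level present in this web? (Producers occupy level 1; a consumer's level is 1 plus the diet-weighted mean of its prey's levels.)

Population B: 1 + 1 = 2
Population C: 1 + (0.42×1 + 0.58×2) = 2.58
Population D: 1 + 2 = 3
Population E: 1 + 3 = 4
Population F: 1 + 4 = 5
Population G: 1 + (0.17×1 + 0.31×4 + 0.52×2) = 3.45

5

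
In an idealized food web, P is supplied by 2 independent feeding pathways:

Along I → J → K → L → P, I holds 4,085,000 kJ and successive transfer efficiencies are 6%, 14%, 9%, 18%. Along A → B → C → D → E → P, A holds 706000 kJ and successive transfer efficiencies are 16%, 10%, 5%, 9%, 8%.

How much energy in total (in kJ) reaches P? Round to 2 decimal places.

Via I: 4085000 × 0.06 × 0.14 × 0.09 × 0.18 = 555.8868 kJ
Via A: 706000 × 0.16 × 0.1 × 0.05 × 0.09 × 0.08 = 4.06656 kJ
Total at P: 555.8868 + 4.06656 = 559.95336 kJ

559.95 kJ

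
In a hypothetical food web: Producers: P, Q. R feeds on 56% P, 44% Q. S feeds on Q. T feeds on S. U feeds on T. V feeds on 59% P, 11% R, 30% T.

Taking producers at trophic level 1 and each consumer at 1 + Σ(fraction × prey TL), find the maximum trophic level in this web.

4

R: 1 + (0.56×1 + 0.44×1) = 2
S: 1 + 1 = 2
T: 1 + 2 = 3
U: 1 + 3 = 4
V: 1 + (0.59×1 + 0.11×2 + 0.3×3) = 2.71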